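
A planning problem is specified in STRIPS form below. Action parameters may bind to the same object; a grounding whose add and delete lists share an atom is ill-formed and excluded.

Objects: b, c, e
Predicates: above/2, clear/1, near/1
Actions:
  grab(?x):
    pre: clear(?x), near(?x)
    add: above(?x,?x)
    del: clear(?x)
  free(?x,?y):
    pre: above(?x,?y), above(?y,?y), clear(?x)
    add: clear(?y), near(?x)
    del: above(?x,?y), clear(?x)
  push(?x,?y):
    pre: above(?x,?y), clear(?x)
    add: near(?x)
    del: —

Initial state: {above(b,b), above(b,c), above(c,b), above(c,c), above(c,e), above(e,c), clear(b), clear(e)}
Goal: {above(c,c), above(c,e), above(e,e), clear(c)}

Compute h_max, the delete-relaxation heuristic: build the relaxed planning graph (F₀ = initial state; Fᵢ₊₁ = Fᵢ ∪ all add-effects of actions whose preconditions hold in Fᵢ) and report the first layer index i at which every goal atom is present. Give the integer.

2

F0 = init (8 atoms)
F1 = F0 ∪ {clear(c), near(b), near(e)}  (11 atoms)
F2 = F1 ∪ {above(e,e), near(c)}  (13 atoms)
goal ⊆ F2  ⇒  h_max = 2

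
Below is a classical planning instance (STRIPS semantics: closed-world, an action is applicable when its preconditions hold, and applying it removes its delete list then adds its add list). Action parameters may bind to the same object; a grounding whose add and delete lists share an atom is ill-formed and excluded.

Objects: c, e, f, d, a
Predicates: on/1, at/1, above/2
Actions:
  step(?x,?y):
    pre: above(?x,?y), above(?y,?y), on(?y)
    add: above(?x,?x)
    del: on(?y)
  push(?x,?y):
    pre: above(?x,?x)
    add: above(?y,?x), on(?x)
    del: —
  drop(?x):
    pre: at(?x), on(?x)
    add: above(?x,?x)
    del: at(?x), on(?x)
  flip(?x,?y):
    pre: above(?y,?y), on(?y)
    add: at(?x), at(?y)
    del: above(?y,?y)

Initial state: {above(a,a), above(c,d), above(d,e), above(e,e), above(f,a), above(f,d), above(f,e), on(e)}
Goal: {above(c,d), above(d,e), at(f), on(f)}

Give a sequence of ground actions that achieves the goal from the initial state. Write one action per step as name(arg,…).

step(f,e); push(f,c); flip(c,f)

1. step(f,e)  →  {above(a,a), above(c,d), above(d,e), above(e,e), above(f,a), above(f,d), above(f,e), above(f,f)}
2. push(f,c)  →  {above(a,a), above(c,d), above(c,f), above(d,e), above(e,e), above(f,a), above(f,d), above(f,e), above(f,f), on(f)}
3. flip(c,f)  →  {above(a,a), above(c,d), above(c,f), above(d,e), above(e,e), above(f,a), above(f,d), above(f,e), at(c), at(f), on(f)}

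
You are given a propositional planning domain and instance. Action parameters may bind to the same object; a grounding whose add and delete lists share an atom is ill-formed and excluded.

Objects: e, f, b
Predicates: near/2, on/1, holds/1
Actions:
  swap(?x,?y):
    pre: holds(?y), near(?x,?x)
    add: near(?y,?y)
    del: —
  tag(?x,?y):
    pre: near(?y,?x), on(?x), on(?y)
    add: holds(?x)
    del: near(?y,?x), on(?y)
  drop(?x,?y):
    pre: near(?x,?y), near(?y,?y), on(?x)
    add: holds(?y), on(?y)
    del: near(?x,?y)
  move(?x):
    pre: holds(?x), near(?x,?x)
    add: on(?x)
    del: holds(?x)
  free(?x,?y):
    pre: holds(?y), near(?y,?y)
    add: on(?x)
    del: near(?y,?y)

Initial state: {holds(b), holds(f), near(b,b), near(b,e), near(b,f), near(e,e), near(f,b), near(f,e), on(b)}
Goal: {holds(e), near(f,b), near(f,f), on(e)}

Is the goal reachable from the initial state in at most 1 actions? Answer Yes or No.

1. swap(e,f)  →  {holds(b), holds(f), near(b,b), near(b,e), near(b,f), near(e,e), near(f,b), near(f,e), near(f,f), on(b)}
2. drop(b,e)  →  {holds(b), holds(e), holds(f), near(b,b), near(b,f), near(e,e), near(f,b), near(f,e), near(f,f), on(b), on(e)}
optimal plan length = 2; 2 > 1

No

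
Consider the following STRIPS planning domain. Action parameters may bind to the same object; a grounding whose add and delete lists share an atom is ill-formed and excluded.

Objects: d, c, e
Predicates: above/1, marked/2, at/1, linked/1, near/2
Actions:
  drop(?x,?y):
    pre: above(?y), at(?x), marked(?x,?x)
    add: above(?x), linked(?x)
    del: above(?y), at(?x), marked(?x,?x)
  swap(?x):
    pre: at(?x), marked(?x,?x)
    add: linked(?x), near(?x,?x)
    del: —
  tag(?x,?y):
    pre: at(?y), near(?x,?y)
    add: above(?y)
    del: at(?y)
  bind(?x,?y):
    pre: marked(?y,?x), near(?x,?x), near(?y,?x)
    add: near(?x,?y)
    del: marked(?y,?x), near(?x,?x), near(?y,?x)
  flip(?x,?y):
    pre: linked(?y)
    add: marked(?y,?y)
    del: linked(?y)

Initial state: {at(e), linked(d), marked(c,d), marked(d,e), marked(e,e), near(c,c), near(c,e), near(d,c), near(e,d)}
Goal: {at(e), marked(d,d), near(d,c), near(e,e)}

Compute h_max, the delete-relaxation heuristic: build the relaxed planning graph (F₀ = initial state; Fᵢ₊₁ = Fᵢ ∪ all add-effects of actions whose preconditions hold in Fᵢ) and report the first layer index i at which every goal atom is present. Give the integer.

F0 = init (9 atoms)
F1 = F0 ∪ {above(e), linked(e), marked(d,d), near(e,e)}  (13 atoms)
goal ⊆ F1  ⇒  h_max = 1

1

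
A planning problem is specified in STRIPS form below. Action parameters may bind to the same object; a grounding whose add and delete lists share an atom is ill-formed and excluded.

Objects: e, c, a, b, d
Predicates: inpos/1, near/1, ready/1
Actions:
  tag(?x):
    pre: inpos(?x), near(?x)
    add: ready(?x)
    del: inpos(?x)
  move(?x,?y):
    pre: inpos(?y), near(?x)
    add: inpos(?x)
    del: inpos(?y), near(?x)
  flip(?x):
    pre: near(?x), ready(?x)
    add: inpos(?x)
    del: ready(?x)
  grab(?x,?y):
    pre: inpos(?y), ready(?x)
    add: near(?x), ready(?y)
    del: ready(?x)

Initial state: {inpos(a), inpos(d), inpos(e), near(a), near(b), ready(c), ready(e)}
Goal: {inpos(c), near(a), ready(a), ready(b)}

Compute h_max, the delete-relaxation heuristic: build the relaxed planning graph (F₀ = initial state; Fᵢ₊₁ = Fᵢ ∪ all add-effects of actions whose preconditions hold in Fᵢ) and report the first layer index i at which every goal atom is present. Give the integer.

2

F0 = init (7 atoms)
F1 = F0 ∪ {inpos(b), near(c), near(e), ready(a), ready(d)}  (12 atoms)
F2 = F1 ∪ {inpos(c), near(d), ready(b)}  (15 atoms)
goal ⊆ F2  ⇒  h_max = 2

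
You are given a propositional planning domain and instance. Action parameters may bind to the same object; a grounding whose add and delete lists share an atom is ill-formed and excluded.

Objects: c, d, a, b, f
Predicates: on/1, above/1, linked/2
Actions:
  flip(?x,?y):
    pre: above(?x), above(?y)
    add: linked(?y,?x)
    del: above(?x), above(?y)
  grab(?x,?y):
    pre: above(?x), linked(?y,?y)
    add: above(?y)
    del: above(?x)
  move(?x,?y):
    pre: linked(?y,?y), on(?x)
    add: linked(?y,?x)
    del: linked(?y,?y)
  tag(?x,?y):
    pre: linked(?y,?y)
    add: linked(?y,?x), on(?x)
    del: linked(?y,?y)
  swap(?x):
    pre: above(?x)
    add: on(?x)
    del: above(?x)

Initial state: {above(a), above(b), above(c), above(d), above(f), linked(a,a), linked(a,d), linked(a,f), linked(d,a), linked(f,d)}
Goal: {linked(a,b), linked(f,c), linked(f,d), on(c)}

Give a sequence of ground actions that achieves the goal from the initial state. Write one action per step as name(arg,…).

flip(c,f); flip(b,a); tag(c,a)

1. flip(c,f)  →  {above(a), above(b), above(d), linked(a,a), linked(a,d), linked(a,f), linked(d,a), linked(f,c), linked(f,d)}
2. flip(b,a)  →  {above(d), linked(a,a), linked(a,b), linked(a,d), linked(a,f), linked(d,a), linked(f,c), linked(f,d)}
3. tag(c,a)  →  {above(d), linked(a,b), linked(a,c), linked(a,d), linked(a,f), linked(d,a), linked(f,c), linked(f,d), on(c)}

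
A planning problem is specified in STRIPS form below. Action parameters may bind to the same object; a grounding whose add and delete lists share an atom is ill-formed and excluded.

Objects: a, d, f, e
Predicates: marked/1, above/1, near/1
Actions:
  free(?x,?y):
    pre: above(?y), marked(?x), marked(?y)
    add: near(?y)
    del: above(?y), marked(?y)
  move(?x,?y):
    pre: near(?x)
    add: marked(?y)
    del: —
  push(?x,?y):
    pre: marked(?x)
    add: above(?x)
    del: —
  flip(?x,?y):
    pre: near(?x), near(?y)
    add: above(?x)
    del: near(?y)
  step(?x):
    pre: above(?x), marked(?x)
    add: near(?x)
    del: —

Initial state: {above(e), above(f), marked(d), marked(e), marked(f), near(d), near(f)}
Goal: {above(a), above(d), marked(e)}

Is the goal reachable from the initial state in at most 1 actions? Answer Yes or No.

1. move(d,a)  →  {above(e), above(f), marked(a), marked(d), marked(e), marked(f), near(d), near(f)}
2. push(a,a)  →  {above(a), above(e), above(f), marked(a), marked(d), marked(e), marked(f), near(d), near(f)}
3. push(d,a)  →  {above(a), above(d), above(e), above(f), marked(a), marked(d), marked(e), marked(f), near(d), near(f)}
optimal plan length = 3; 3 > 1

No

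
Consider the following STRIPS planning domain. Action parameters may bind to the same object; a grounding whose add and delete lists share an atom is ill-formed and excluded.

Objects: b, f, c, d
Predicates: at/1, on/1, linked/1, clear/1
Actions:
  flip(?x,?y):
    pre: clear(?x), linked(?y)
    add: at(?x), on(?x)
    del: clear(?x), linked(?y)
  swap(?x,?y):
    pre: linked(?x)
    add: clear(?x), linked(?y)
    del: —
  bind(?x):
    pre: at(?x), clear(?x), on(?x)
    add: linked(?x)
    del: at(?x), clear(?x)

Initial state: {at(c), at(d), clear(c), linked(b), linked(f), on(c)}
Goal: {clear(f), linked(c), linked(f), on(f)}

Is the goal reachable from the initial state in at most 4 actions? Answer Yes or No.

Yes

1. swap(f,b)  →  {at(c), at(d), clear(c), clear(f), linked(b), linked(f), on(c)}
2. flip(f,b)  →  {at(c), at(d), at(f), clear(c), linked(f), on(c), on(f)}
3. swap(f,c)  →  {at(c), at(d), at(f), clear(c), clear(f), linked(c), linked(f), on(c), on(f)}
optimal plan length = 3; 3 ≤ 4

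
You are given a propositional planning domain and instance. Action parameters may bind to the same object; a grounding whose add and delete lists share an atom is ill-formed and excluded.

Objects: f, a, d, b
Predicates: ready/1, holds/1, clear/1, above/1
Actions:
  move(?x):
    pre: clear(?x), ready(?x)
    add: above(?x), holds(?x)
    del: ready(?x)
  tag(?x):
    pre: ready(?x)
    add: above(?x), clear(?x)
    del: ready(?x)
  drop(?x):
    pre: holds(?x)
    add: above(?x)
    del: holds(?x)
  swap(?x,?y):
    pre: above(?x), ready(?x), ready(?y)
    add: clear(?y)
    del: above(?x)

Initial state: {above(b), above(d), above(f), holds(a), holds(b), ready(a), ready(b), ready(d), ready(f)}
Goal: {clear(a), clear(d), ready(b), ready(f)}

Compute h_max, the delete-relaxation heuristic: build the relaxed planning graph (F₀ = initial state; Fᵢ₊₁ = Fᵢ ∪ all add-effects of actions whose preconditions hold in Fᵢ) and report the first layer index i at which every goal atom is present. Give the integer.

F0 = init (9 atoms)
F1 = F0 ∪ {above(a), clear(a), clear(b), clear(d), clear(f)}  (14 atoms)
goal ⊆ F1  ⇒  h_max = 1

1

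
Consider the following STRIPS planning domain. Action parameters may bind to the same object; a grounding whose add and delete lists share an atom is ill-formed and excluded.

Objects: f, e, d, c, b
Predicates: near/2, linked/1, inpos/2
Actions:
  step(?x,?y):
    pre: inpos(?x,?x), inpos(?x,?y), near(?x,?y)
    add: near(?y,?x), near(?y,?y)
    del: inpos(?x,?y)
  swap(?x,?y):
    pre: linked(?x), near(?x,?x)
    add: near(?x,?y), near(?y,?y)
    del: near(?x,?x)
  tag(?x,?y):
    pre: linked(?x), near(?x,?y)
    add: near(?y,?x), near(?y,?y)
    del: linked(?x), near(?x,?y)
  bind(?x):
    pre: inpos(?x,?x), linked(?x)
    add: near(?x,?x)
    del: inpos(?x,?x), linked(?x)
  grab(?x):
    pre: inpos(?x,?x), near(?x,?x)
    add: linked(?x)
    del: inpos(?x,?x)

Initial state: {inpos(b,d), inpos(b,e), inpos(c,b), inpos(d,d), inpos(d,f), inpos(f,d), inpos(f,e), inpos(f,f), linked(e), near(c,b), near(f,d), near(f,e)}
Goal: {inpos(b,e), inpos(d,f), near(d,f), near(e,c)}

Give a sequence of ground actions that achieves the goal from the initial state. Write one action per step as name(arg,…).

step(f,e); step(f,d); swap(e,c)

1. step(f,e)  →  {inpos(b,d), inpos(b,e), inpos(c,b), inpos(d,d), inpos(d,f), inpos(f,d), inpos(f,f), linked(e), near(c,b), near(e,e), near(e,f), near(f,d), near(f,e)}
2. step(f,d)  →  {inpos(b,d), inpos(b,e), inpos(c,b), inpos(d,d), inpos(d,f), inpos(f,f), linked(e), near(c,b), near(d,d), near(d,f), near(e,e), near(e,f), near(f,d), near(f,e)}
3. swap(e,c)  →  {inpos(b,d), inpos(b,e), inpos(c,b), inpos(d,d), inpos(d,f), inpos(f,f), linked(e), near(c,b), near(c,c), near(d,d), near(d,f), near(e,c), near(e,f), near(f,d), near(f,e)}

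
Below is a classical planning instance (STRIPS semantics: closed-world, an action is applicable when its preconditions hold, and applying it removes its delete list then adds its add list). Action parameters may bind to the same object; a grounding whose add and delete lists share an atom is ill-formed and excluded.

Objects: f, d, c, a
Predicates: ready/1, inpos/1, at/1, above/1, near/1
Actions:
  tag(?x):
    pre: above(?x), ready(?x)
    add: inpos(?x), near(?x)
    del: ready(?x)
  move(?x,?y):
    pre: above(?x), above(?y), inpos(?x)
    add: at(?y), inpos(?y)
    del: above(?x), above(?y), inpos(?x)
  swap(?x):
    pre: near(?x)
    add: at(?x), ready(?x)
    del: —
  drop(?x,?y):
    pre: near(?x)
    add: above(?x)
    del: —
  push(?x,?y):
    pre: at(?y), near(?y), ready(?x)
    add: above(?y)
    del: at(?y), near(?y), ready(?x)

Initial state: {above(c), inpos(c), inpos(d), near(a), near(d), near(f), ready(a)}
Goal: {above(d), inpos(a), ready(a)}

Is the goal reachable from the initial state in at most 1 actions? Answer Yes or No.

1. drop(d,f)  →  {above(c), above(d), inpos(c), inpos(d), near(a), near(d), near(f), ready(a)}
2. drop(a,f)  →  {above(a), above(c), above(d), inpos(c), inpos(d), near(a), near(d), near(f), ready(a)}
3. move(c,a)  →  {above(d), at(a), inpos(a), inpos(d), near(a), near(d), near(f), ready(a)}
optimal plan length = 3; 3 > 1

No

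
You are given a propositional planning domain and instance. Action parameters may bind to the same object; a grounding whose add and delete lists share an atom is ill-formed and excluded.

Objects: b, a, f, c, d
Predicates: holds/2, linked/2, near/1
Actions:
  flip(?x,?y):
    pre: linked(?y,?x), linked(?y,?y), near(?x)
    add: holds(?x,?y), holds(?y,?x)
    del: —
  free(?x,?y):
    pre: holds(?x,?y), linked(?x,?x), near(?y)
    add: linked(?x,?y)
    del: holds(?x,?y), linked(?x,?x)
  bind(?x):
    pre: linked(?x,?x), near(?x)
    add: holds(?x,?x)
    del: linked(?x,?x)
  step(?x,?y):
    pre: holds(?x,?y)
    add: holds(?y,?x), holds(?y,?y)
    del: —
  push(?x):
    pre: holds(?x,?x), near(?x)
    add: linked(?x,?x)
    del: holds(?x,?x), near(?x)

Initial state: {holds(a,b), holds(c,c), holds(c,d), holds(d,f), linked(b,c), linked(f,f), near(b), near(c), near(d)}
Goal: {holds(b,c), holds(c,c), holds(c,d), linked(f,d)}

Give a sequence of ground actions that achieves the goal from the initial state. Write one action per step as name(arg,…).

step(a,b); step(d,f); free(f,d); push(b); flip(c,b)

1. step(a,b)  →  {holds(a,b), holds(b,a), holds(b,b), holds(c,c), holds(c,d), holds(d,f), linked(b,c), linked(f,f), near(b), near(c), near(d)}
2. step(d,f)  →  {holds(a,b), holds(b,a), holds(b,b), holds(c,c), holds(c,d), holds(d,f), holds(f,d), holds(f,f), linked(b,c), linked(f,f), near(b), near(c), near(d)}
3. free(f,d)  →  {holds(a,b), holds(b,a), holds(b,b), holds(c,c), holds(c,d), holds(d,f), holds(f,f), linked(b,c), linked(f,d), near(b), near(c), near(d)}
4. push(b)  →  {holds(a,b), holds(b,a), holds(c,c), holds(c,d), holds(d,f), holds(f,f), linked(b,b), linked(b,c), linked(f,d), near(c), near(d)}
5. flip(c,b)  →  {holds(a,b), holds(b,a), holds(b,c), holds(c,b), holds(c,c), holds(c,d), holds(d,f), holds(f,f), linked(b,b), linked(b,c), linked(f,d), near(c), near(d)}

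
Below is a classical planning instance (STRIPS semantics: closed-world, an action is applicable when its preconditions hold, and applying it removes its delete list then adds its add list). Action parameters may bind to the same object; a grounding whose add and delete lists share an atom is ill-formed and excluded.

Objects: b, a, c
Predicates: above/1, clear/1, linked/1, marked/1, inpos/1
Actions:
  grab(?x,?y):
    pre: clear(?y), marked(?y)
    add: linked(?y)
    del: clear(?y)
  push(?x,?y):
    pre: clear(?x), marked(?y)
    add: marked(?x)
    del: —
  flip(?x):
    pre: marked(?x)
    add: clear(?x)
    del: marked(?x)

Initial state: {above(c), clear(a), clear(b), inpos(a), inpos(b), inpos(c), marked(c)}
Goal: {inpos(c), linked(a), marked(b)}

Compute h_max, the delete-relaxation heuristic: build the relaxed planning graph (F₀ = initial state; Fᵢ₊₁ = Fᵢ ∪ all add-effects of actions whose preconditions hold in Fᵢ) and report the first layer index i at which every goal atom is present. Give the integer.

F0 = init (7 atoms)
F1 = F0 ∪ {clear(c), marked(a), marked(b)}  (10 atoms)
F2 = F1 ∪ {linked(a), linked(b), linked(c)}  (13 atoms)
goal ⊆ F2  ⇒  h_max = 2

2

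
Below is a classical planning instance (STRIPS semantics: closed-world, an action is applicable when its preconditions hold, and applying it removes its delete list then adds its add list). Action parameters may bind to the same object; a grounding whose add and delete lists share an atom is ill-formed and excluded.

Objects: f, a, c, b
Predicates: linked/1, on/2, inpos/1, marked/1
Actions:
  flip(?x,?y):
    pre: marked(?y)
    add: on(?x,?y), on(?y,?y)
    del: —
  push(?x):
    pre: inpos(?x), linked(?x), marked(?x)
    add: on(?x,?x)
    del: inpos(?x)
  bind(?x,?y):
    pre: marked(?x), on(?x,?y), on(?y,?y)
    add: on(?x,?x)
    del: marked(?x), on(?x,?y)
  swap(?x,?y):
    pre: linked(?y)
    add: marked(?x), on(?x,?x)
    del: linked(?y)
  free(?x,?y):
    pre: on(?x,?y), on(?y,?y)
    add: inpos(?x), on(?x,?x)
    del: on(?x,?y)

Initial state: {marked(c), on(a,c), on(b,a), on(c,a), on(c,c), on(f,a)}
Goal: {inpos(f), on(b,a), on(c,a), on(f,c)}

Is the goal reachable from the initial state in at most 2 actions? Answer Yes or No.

1. flip(f,c)  →  {marked(c), on(a,c), on(b,a), on(c,a), on(c,c), on(f,a), on(f,c)}
2. free(f,c)  →  {inpos(f), marked(c), on(a,c), on(b,a), on(c,a), on(c,c), on(f,a), on(f,f)}
3. flip(f,c)  →  {inpos(f), marked(c), on(a,c), on(b,a), on(c,a), on(c,c), on(f,a), on(f,c), on(f,f)}
optimal plan length = 3; 3 > 2

No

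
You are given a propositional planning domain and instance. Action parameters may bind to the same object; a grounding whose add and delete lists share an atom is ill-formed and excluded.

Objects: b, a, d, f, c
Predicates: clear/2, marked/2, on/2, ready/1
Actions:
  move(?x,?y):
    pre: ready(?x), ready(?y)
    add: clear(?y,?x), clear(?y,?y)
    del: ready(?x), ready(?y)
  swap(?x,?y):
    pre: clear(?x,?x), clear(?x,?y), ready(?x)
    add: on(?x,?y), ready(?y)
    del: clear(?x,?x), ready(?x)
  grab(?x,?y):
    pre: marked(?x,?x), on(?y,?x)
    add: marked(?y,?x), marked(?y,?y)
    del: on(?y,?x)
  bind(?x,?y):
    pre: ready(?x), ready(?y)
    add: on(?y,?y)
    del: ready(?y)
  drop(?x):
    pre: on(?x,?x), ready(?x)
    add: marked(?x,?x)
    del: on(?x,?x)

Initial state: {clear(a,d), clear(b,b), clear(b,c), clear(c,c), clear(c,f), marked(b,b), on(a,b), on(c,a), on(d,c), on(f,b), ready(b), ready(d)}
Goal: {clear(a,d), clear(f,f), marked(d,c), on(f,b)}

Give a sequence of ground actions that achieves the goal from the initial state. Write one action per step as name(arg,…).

swap(b,c); swap(c,f); move(d,f); grab(b,a); grab(a,c); grab(c,d)

1. swap(b,c)  →  {clear(a,d), clear(b,c), clear(c,c), clear(c,f), marked(b,b), on(a,b), on(b,c), on(c,a), on(d,c), on(f,b), ready(c), ready(d)}
2. swap(c,f)  →  {clear(a,d), clear(b,c), clear(c,f), marked(b,b), on(a,b), on(b,c), on(c,a), on(c,f), on(d,c), on(f,b), ready(d), ready(f)}
3. move(d,f)  →  {clear(a,d), clear(b,c), clear(c,f), clear(f,d), clear(f,f), marked(b,b), on(a,b), on(b,c), on(c,a), on(c,f), on(d,c), on(f,b)}
4. grab(b,a)  →  {clear(a,d), clear(b,c), clear(c,f), clear(f,d), clear(f,f), marked(a,a), marked(a,b), marked(b,b), on(b,c), on(c,a), on(c,f), on(d,c), on(f,b)}
5. grab(a,c)  →  {clear(a,d), clear(b,c), clear(c,f), clear(f,d), clear(f,f), marked(a,a), marked(a,b), marked(b,b), marked(c,a), marked(c,c), on(b,c), on(c,f), on(d,c), on(f,b)}
6. grab(c,d)  →  {clear(a,d), clear(b,c), clear(c,f), clear(f,d), clear(f,f), marked(a,a), marked(a,b), marked(b,b), marked(c,a), marked(c,c), marked(d,c), marked(d,d), on(b,c), on(c,f), on(f,b)}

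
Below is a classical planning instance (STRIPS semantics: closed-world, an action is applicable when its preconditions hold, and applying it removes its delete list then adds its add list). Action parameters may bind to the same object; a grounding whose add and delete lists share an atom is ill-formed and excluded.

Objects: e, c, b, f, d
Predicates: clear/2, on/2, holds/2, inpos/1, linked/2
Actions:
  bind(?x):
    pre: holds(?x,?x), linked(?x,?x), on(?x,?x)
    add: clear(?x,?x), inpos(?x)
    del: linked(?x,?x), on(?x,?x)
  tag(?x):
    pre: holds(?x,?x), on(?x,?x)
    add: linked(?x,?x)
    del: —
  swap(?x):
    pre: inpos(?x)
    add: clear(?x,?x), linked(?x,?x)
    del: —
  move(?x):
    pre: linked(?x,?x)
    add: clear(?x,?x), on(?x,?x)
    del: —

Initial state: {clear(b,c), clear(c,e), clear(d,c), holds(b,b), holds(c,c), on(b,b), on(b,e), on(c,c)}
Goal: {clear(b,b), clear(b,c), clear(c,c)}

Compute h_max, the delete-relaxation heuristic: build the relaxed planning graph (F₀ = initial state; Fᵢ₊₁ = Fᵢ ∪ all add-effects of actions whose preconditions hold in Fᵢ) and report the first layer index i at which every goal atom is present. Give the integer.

2

F0 = init (8 atoms)
F1 = F0 ∪ {linked(b,b), linked(c,c)}  (10 atoms)
F2 = F1 ∪ {clear(b,b), clear(c,c), inpos(b), inpos(c)}  (14 atoms)
goal ⊆ F2  ⇒  h_max = 2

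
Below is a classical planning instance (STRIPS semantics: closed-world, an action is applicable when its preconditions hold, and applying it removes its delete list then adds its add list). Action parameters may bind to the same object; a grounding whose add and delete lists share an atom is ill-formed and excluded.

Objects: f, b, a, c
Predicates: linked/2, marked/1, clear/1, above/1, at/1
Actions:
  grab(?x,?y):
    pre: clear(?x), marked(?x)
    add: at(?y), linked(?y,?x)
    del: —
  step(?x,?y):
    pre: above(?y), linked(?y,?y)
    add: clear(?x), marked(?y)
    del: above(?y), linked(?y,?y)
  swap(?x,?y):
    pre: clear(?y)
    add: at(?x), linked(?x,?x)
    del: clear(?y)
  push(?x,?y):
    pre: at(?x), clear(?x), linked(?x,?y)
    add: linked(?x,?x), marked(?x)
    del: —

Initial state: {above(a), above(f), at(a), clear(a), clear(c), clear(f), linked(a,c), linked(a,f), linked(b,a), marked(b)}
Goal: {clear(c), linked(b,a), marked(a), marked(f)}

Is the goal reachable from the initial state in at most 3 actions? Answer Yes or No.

1. swap(f,f)  →  {above(a), above(f), at(a), at(f), clear(a), clear(c), linked(a,c), linked(a,f), linked(b,a), linked(f,f), marked(b)}
2. step(f,f)  →  {above(a), at(a), at(f), clear(a), clear(c), clear(f), linked(a,c), linked(a,f), linked(b,a), marked(b), marked(f)}
3. push(a,f)  →  {above(a), at(a), at(f), clear(a), clear(c), clear(f), linked(a,a), linked(a,c), linked(a,f), linked(b,a), marked(a), marked(b), marked(f)}
optimal plan length = 3; 3 ≤ 3

Yes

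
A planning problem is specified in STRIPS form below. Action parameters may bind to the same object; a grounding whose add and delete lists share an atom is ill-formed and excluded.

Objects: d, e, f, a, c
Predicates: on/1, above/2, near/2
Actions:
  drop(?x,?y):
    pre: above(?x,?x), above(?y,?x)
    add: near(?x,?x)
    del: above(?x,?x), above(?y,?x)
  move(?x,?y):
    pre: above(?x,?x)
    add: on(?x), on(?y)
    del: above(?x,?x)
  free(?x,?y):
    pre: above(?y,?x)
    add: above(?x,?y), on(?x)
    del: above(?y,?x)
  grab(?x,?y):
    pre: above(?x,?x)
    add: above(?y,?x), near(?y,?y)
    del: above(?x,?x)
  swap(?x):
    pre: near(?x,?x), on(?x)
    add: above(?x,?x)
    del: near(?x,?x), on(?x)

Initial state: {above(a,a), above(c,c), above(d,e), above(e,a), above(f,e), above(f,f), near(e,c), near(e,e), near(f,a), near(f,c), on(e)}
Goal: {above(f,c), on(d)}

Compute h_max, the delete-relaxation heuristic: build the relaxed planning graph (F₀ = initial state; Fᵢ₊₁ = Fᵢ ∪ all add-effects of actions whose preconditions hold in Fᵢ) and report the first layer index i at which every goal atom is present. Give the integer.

F0 = init (11 atoms)
F1 = F0 ∪ {above(a,c), above(a,e), above(a,f), above(c,a), above(c,f), above(d,a), above(d,c), above(d,f), above(e,c), above(e,d), above(e,e), above(e,f), above(f,a), above(f,c), near(a,a), near(c,c), near(d,d), near(f,f), on(a), on(c), on(d), on(f)}  (33 atoms)
goal ⊆ F1  ⇒  h_max = 1

1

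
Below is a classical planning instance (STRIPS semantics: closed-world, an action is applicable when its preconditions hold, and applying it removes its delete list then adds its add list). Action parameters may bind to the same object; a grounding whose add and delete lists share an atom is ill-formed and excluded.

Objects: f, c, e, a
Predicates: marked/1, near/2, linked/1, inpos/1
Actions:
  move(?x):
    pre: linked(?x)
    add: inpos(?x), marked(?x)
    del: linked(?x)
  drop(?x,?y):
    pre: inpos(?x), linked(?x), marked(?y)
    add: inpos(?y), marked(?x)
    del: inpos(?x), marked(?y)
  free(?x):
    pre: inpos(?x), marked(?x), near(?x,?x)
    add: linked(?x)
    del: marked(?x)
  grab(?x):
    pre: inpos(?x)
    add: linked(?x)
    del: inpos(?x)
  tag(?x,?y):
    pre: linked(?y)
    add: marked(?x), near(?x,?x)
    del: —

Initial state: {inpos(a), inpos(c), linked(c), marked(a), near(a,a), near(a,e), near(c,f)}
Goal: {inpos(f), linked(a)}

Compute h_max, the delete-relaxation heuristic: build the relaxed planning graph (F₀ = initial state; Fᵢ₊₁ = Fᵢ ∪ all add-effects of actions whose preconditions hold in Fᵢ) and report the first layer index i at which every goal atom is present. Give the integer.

F0 = init (7 atoms)
F1 = F0 ∪ {linked(a), marked(c), marked(e), marked(f), near(c,c), near(e,e), near(f,f)}  (14 atoms)
F2 = F1 ∪ {inpos(e), inpos(f)}  (16 atoms)
goal ⊆ F2  ⇒  h_max = 2

2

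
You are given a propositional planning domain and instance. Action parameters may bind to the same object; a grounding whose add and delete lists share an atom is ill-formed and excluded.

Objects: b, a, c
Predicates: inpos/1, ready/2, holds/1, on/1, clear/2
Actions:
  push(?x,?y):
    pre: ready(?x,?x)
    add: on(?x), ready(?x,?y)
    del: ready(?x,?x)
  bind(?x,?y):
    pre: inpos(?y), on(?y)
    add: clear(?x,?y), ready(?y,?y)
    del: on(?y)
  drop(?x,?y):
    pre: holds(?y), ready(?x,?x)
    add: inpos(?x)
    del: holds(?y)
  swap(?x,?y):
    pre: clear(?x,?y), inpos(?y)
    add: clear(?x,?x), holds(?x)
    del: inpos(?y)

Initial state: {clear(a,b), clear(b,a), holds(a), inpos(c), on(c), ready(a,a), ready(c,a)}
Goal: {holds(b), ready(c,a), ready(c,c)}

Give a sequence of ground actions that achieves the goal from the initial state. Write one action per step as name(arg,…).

bind(b,c); swap(b,c)

1. bind(b,c)  →  {clear(a,b), clear(b,a), clear(b,c), holds(a), inpos(c), ready(a,a), ready(c,a), ready(c,c)}
2. swap(b,c)  →  {clear(a,b), clear(b,a), clear(b,b), clear(b,c), holds(a), holds(b), ready(a,a), ready(c,a), ready(c,c)}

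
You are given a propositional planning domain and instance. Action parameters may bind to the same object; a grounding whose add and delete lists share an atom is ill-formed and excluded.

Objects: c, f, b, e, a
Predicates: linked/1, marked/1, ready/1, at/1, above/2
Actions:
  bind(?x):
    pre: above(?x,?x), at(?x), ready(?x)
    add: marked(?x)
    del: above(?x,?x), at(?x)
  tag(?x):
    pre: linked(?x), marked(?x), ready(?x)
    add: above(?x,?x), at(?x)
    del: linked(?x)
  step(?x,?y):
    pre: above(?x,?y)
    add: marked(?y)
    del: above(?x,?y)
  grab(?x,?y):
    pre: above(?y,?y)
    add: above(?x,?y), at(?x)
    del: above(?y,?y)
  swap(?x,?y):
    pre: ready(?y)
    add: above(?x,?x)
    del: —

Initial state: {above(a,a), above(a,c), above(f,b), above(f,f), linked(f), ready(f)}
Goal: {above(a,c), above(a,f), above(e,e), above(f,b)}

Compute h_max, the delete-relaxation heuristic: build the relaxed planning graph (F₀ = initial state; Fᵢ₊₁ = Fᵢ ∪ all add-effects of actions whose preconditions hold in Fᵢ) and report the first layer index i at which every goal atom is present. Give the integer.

1

F0 = init (6 atoms)
F1 = F0 ∪ {above(a,f), above(b,a), above(b,b), above(b,f), above(c,a), above(c,c), above(c,f), above(e,a), above(e,e), above(e,f), above(f,a), at(a), at(b), at(c), at(e), at(f), marked(a), marked(b), marked(c), marked(f)}  (26 atoms)
goal ⊆ F1  ⇒  h_max = 1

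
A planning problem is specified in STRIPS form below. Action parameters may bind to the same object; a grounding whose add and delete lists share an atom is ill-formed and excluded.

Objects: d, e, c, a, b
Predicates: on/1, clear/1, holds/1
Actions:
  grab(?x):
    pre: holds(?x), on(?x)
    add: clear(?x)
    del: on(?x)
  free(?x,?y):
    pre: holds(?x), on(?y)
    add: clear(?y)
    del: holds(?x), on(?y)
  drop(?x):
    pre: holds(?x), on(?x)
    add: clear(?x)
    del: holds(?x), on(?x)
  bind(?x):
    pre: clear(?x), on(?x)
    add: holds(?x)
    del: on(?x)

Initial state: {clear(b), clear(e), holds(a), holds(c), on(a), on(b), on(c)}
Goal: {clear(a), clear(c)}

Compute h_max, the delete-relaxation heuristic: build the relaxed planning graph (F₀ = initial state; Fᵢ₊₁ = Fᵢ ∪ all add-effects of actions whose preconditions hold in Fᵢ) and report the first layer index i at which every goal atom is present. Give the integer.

1

F0 = init (7 atoms)
F1 = F0 ∪ {clear(a), clear(c), holds(b)}  (10 atoms)
goal ⊆ F1  ⇒  h_max = 1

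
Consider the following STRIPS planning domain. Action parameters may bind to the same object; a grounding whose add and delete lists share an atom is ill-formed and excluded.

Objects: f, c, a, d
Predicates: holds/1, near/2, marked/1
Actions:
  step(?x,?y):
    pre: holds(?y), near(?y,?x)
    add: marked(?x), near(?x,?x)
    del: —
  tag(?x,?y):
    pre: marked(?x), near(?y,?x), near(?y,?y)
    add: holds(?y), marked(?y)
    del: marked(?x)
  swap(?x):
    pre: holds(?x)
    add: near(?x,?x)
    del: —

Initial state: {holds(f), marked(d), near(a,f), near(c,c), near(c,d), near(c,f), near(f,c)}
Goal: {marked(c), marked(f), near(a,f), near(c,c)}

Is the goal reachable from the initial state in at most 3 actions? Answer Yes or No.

Yes

1. tag(d,c)  →  {holds(c), holds(f), marked(c), near(a,f), near(c,c), near(c,d), near(c,f), near(f,c)}
2. step(f,c)  →  {holds(c), holds(f), marked(c), marked(f), near(a,f), near(c,c), near(c,d), near(c,f), near(f,c), near(f,f)}
optimal plan length = 2; 2 ≤ 3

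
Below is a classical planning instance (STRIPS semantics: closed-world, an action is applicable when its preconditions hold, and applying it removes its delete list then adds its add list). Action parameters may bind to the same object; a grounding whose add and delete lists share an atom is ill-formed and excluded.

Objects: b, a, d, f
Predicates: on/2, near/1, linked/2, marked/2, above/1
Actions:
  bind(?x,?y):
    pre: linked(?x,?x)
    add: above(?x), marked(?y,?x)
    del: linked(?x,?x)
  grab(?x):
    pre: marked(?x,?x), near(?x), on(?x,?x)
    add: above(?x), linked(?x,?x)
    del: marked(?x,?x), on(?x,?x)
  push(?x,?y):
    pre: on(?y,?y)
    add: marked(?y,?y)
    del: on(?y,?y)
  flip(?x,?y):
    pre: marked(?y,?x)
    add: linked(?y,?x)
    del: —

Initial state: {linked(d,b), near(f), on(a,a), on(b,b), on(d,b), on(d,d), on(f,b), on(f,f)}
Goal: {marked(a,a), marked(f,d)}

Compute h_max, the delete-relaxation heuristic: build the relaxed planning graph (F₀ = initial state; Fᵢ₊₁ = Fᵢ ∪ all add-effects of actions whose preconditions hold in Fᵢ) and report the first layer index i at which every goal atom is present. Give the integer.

3

F0 = init (8 atoms)
F1 = F0 ∪ {marked(a,a), marked(b,b), marked(d,d), marked(f,f)}  (12 atoms)
F2 = F1 ∪ {above(f), linked(a,a), linked(b,b), linked(d,d), linked(f,f)}  (17 atoms)
F3 = F2 ∪ {above(a), above(b), above(d), marked(a,b), marked(a,d), marked(a,f), marked(b,a), marked(b,d), marked(b,f), marked(d,a), marked(d,b), marked(d,f), marked(f,a), marked(f,b), marked(f,d)}  (32 atoms)
goal ⊆ F3  ⇒  h_max = 3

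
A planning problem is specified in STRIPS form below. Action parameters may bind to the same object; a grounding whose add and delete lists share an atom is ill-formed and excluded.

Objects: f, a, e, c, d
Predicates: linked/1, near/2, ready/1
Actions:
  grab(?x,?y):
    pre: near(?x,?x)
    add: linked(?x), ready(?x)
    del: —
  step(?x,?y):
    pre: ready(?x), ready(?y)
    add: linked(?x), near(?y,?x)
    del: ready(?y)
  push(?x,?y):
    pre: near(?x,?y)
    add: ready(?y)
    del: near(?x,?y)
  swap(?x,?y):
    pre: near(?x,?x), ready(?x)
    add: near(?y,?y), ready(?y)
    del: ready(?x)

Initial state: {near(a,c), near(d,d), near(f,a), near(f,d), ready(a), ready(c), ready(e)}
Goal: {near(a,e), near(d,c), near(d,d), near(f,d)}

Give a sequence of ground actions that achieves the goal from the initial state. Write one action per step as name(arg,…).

grab(d,f); step(e,a); step(c,d)

1. grab(d,f)  →  {linked(d), near(a,c), near(d,d), near(f,a), near(f,d), ready(a), ready(c), ready(d), ready(e)}
2. step(e,a)  →  {linked(d), linked(e), near(a,c), near(a,e), near(d,d), near(f,a), near(f,d), ready(c), ready(d), ready(e)}
3. step(c,d)  →  {linked(c), linked(d), linked(e), near(a,c), near(a,e), near(d,c), near(d,d), near(f,a), near(f,d), ready(c), ready(e)}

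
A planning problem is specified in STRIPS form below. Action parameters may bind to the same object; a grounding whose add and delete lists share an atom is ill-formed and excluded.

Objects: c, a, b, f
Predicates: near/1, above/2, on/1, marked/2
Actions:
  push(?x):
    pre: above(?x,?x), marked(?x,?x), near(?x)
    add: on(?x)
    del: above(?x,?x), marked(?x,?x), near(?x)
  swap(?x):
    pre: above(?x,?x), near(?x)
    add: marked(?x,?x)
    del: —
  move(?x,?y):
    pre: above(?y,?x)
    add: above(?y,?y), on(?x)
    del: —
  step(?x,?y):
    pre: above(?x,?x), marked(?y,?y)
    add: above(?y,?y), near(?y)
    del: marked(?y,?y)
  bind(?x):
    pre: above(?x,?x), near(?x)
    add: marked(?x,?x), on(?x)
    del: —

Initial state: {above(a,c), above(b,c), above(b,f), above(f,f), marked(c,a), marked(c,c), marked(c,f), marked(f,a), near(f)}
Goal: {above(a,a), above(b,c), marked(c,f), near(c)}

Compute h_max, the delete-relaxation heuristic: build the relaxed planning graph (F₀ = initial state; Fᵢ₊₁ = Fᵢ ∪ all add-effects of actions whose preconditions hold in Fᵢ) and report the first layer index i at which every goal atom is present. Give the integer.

1

F0 = init (9 atoms)
F1 = F0 ∪ {above(a,a), above(b,b), above(c,c), marked(f,f), near(c), on(c), on(f)}  (16 atoms)
goal ⊆ F1  ⇒  h_max = 1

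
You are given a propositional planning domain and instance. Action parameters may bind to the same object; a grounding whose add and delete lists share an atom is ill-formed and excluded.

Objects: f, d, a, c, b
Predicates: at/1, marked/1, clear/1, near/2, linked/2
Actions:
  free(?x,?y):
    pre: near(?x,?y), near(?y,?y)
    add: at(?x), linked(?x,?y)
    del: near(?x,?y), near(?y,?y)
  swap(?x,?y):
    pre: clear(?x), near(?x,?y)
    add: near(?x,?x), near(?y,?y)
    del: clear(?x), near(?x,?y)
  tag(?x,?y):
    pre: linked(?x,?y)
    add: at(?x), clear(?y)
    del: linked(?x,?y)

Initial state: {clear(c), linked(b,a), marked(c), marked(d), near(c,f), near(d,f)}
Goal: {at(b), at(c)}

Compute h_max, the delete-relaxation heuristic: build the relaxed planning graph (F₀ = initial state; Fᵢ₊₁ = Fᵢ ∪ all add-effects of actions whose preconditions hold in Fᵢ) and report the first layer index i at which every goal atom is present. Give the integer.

F0 = init (6 atoms)
F1 = F0 ∪ {at(b), clear(a), near(c,c), near(f,f)}  (10 atoms)
F2 = F1 ∪ {at(c), at(d), at(f), linked(c,c), linked(c,f), linked(d,f), linked(f,f)}  (17 atoms)
goal ⊆ F2  ⇒  h_max = 2

2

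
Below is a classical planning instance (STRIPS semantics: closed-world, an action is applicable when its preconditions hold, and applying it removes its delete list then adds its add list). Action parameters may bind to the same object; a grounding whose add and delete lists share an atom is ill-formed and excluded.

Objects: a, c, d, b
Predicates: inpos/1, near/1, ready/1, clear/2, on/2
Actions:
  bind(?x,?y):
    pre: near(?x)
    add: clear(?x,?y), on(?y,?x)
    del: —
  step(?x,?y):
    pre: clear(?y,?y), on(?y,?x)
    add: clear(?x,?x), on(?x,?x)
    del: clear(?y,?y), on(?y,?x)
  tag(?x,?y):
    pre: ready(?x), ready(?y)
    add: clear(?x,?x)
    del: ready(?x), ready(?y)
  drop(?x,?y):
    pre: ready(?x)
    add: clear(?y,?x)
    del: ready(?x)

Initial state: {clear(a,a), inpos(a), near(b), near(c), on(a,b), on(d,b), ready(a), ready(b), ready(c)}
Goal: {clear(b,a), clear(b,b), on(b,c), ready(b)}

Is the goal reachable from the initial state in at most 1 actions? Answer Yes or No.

1. bind(c,b)  →  {clear(a,a), clear(c,b), inpos(a), near(b), near(c), on(a,b), on(b,c), on(d,b), ready(a), ready(b), ready(c)}
2. bind(b,a)  →  {clear(a,a), clear(b,a), clear(c,b), inpos(a), near(b), near(c), on(a,b), on(b,c), on(d,b), ready(a), ready(b), ready(c)}
3. bind(b,b)  →  {clear(a,a), clear(b,a), clear(b,b), clear(c,b), inpos(a), near(b), near(c), on(a,b), on(b,b), on(b,c), on(d,b), ready(a), ready(b), ready(c)}
optimal plan length = 3; 3 > 1

No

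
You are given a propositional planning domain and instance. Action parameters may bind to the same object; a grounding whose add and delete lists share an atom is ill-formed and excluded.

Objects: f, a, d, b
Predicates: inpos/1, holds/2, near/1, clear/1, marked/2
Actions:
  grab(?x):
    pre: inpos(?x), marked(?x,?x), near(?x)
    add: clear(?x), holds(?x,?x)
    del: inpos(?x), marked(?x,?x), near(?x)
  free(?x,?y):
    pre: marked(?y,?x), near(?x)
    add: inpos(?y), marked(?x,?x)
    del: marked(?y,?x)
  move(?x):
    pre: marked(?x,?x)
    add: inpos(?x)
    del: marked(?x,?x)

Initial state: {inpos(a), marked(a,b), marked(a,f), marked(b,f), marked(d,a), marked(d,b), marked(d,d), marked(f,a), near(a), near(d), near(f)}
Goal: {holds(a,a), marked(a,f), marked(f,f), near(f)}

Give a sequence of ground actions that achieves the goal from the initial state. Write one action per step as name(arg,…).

free(f,b); free(a,f); grab(a)

1. free(f,b)  →  {inpos(a), inpos(b), marked(a,b), marked(a,f), marked(d,a), marked(d,b), marked(d,d), marked(f,a), marked(f,f), near(a), near(d), near(f)}
2. free(a,f)  →  {inpos(a), inpos(b), inpos(f), marked(a,a), marked(a,b), marked(a,f), marked(d,a), marked(d,b), marked(d,d), marked(f,f), near(a), near(d), near(f)}
3. grab(a)  →  {clear(a), holds(a,a), inpos(b), inpos(f), marked(a,b), marked(a,f), marked(d,a), marked(d,b), marked(d,d), marked(f,f), near(d), near(f)}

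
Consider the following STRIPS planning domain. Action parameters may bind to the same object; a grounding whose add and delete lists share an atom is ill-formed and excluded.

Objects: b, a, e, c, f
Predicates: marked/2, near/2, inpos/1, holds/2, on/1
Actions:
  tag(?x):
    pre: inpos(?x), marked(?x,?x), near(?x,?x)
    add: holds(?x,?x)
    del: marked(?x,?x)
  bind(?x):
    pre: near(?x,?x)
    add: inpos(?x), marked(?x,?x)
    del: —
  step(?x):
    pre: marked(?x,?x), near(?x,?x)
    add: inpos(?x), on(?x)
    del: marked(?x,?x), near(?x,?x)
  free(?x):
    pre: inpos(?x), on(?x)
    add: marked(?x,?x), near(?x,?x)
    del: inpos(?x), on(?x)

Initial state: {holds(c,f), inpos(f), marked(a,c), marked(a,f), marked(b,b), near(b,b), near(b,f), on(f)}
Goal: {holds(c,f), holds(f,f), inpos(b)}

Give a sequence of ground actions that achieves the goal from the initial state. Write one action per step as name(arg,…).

1. bind(b)  →  {holds(c,f), inpos(b), inpos(f), marked(a,c), marked(a,f), marked(b,b), near(b,b), near(b,f), on(f)}
2. free(f)  →  {holds(c,f), inpos(b), marked(a,c), marked(a,f), marked(b,b), marked(f,f), near(b,b), near(b,f), near(f,f)}
3. bind(f)  →  {holds(c,f), inpos(b), inpos(f), marked(a,c), marked(a,f), marked(b,b), marked(f,f), near(b,b), near(b,f), near(f,f)}
4. tag(f)  →  {holds(c,f), holds(f,f), inpos(b), inpos(f), marked(a,c), marked(a,f), marked(b,b), near(b,b), near(b,f), near(f,f)}

bind(b); free(f); bind(f); tag(f)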